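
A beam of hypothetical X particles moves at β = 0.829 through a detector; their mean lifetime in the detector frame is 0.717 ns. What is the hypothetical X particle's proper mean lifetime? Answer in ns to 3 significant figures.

γ = 1/√(1 − 0.829²) = 1.7881
Proper time: τ₀ = Δt/γ = 0.717/1.7881 = 0.401 ns

τ₀ ≈ 0.401 ns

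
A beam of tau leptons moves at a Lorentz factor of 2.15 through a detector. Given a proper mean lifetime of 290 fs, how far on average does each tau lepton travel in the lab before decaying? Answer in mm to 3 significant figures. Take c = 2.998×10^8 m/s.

d ≈ 0.165 mm

β = √(1 − 1/γ²) = √(1 − 1/2.15²) = 0.88525
Dilated lifetime: Δt = γτ₀ = 2.15 × 290 fs = 623.50 fs
d = vΔt = 0.88525c × 623.50 fs = 2.6540×10^8 m/s × 6.2350×10^-13 s = 0.165 mm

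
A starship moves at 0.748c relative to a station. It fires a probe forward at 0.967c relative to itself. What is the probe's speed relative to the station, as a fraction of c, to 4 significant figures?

u ≈ 0.9952c

Relativistic velocity addition: u = (u' + v)/(1 + u'v/c²)
= (0.967 + 0.748)/(1 + 0.967×0.748) = 1.715/1.72332 = 0.9952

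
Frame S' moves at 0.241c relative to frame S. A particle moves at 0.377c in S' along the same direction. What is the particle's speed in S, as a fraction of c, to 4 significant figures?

u ≈ 0.5665c

Relativistic velocity addition: u = (u' + v)/(1 + u'v/c²)
= (0.377 + 0.241)/(1 + 0.377×0.241) = 0.6180/1.09086 = 0.5665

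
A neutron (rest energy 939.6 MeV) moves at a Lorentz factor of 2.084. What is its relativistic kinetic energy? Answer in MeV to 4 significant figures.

K ≈ 1019 MeV

γ = 2.084 (given)
K = (γ − 1)m₀c² = (2.084 − 1) × 939.6 MeV = 1.08400 × 939.6 MeV = 1019 MeV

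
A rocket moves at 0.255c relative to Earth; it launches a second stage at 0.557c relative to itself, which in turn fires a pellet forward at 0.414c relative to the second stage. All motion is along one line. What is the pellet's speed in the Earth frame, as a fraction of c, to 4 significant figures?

u ≈ 0.8692c

Compose boost 2: (0.557 + 0.255)/(1 + 0.557×0.255) = 0.8120/1.14203 = 0.711011
Compose boost 3: (0.414 + 0.711011)/(1 + 0.414×0.711011) = 1.12501/1.29436 = 0.8692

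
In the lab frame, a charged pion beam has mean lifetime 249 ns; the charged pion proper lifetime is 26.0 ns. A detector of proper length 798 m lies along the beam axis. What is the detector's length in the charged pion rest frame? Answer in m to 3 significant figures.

L ≈ 83.3 m

Time dilation ⇒ γ = Δt/τ₀ = 249/26.0 = 9.5769
Length contraction: L = L₀/γ = 798/9.5769 = 83.3 m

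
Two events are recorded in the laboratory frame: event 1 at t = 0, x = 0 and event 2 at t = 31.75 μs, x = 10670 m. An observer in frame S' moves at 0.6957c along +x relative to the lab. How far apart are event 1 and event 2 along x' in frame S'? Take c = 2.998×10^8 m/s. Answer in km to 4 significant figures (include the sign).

γ = 1/√(1 − 0.6957²) = 1.39211
Δx' = γ(Δx − vΔt) = 1.39211 × (10670 m − 0.6957×(2.998×10^8 m/s)×31.75×10^-6 s)
= 1.39211 × (4047.88 m) = 5.635 km

Δx' ≈ 5.635 km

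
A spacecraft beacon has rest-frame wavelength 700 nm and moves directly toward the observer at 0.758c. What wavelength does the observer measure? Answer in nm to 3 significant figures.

λ_obs ≈ 260 nm

Relativistic Doppler: λ_obs = λ_src √((1−β)/(1+β))
= 700 × √(0.24200/1.7580) = 700 × 0.37102 = 260 nm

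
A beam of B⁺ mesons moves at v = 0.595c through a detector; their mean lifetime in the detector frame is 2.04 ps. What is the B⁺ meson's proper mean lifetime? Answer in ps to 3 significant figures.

τ₀ ≈ 1.64 ps

γ = 1/√(1 − 0.595²) = 1.2442
Proper time: τ₀ = Δt/γ = 2.04/1.2442 = 1.64 ps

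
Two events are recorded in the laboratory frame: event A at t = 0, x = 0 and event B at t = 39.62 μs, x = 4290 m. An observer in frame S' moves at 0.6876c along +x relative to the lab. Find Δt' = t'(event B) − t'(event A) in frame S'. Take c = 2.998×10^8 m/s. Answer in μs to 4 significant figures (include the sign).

Δt' ≈ 41.02 μs

γ = 1/√(1 − 0.6876²) = 1.37724
Δt' = γ(Δt − vΔx/c²) = 1.37724 × (39.62 μs − 0.6876×4290 m / (2.998×10^8 m/s))
= 1.37724 × (29.7808 μs) = 41.02 μs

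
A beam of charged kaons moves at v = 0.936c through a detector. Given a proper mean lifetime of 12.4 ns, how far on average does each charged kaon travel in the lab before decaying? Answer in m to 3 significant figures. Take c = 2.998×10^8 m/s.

γ = 1/√(1 − 0.936²) = 2.8409
Dilated lifetime: Δt = γτ₀ = 2.8409 × 12.4 ns = 35.227 ns
d = vΔt = 0.936c × 35.227 ns = 2.8061×10^8 m/s × 3.5227×10^-8 s = 9.89 m

d ≈ 9.89 m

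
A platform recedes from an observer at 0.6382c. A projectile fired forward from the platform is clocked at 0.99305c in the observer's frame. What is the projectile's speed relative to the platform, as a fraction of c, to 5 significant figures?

u' ≈ 0.96891c

Inverse velocity addition: u' = (u − v)/(1 − uv/c²)
= (0.99305 − 0.6382)/(1 − 0.99305×0.6382) = 0.35485/0.3662355 = 0.96891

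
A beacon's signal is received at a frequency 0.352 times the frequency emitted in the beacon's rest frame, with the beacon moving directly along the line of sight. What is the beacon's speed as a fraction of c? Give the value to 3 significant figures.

f_obs/f_src = √((1−β)/(1+β)) = 0.352  ⇒  (1−β)/(1+β) = 0.12390
β = |1 − D²|/(1 + D²) = |1 − 0.12390|/(1 + 0.12390) = 0.780

β ≈ 0.780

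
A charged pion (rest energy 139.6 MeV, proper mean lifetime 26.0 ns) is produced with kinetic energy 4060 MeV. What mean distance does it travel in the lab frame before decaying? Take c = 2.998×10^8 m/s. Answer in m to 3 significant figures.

d ≈ 234 m

γ = 1 + K/(m₀c²) = 1 + 4060/139.6 = 30.083
β = √(1 − 1/γ²) = 0.99945
Dilated lifetime: γτ₀ = 30.083 × 26.0 ns = 782.16 ns
d = βc·γτ₀ = 0.99945 × (2.998×10^8 m/s) × 7.8216×10^-7 s = 234 m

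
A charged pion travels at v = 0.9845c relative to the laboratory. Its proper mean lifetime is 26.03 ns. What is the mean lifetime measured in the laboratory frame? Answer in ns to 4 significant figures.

Δt ≈ 148.4 ns

γ = 1/√(1 − 0.9845²) = 5.70176
Time dilation: Δt = γτ₀ = 5.70176 × 26.03 ns = 148.4 ns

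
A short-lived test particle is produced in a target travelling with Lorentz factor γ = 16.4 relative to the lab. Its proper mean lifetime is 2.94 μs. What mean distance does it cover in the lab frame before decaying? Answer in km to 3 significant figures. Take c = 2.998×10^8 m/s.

β = √(1 − 1/γ²) = √(1 − 1/16.4²) = 0.99814
Dilated lifetime: Δt = γτ₀ = 16.4 × 2.94 μs = 48.216 μs
d = vΔt = 0.99814c × 48.216 μs = 2.9924×10^8 m/s × 4.8216×10^-5 s = 14.4 km

d ≈ 14.4 km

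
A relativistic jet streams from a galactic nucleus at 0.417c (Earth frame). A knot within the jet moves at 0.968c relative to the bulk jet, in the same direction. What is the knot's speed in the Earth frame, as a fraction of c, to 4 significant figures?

u ≈ 0.9867c

Relativistic velocity addition: u = (u' + v)/(1 + u'v/c²)
= (0.968 + 0.417)/(1 + 0.968×0.417) = 1.385/1.40366 = 0.9867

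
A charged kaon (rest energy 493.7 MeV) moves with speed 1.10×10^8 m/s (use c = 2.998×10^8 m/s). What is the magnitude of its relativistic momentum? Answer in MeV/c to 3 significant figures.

β = v/c = 1.10×10^8 / 2.998×10^8 = 0.36691
γ = 1/√(1 − 0.36691²) = 1.0750
p = γβm₀c = 1.0750 × 0.36691 × 493.7 MeV/c = 195 MeV/c

p ≈ 195 MeV/c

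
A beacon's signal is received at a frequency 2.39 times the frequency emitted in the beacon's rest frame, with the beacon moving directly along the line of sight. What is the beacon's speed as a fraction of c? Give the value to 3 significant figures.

β ≈ 0.702

f_obs/f_src = √((1+β)/(1−β)) = 2.39  ⇒  (1+β)/(1−β) = 5.7121
β = |1 − D²|/(1 + D²) = |1 − 5.7121|/(1 + 5.7121) = 0.702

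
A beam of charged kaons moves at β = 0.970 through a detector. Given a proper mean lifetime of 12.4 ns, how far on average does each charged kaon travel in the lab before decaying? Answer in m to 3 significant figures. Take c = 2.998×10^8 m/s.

γ = 1/√(1 − 0.970²) = 4.1135
Dilated lifetime: Δt = γτ₀ = 4.1135 × 12.4 ns = 51.007 ns
d = vΔt = 0.970c × 51.007 ns = 2.9081×10^8 m/s × 5.1007×10^-8 s = 14.8 m

d ≈ 14.8 m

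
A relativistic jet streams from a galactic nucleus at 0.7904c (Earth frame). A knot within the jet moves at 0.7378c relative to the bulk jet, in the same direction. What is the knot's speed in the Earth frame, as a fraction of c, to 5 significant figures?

Relativistic velocity addition: u = (u' + v)/(1 + u'v/c²)
= (0.7378 + 0.7904)/(1 + 0.7378×0.7904) = 1.5282/1.583157 = 0.96529

u ≈ 0.96529c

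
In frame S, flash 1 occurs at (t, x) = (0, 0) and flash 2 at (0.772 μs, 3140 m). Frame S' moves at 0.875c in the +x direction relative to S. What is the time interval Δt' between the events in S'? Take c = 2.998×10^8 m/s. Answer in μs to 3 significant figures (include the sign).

γ = 1/√(1 − 0.875²) = 2.0656
Δt' = γ(Δt − vΔx/c²) = 2.0656 × (0.772 μs − 0.875×3140 m / (2.998×10^8 m/s))
= 2.0656 × (-8.3924 μs) = -17.3 μs

Δt' ≈ -17.3 μs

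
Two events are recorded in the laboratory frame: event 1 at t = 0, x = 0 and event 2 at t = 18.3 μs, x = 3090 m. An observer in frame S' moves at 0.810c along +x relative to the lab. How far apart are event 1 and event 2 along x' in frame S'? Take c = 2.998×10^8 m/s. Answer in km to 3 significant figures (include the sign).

Δx' ≈ -2.31 km

γ = 1/√(1 − 0.810²) = 1.7052
Δx' = γ(Δx − vΔt) = 1.7052 × (3090 m − 0.810×(2.998×10^8 m/s)×18.3×10^-6 s)
= 1.7052 × (-1353.9 m) = -2.31 km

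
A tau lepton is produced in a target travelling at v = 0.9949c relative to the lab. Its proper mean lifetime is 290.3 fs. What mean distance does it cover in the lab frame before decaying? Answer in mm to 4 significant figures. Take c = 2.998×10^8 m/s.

d ≈ 0.8584 mm

γ = 1/√(1 − 0.9949²) = 9.91412
Dilated lifetime: Δt = γτ₀ = 9.91412 × 290.3 fs = 2878.07 fs
d = vΔt = 0.9949c × 2878.07 fs = 2.98271×10^8 m/s × 2.87807×10^-12 s = 0.8584 mm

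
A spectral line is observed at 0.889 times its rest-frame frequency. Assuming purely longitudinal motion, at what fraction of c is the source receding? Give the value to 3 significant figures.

f_obs/f_src = √((1−β)/(1+β)) = 0.889  ⇒  (1−β)/(1+β) = 0.79032
β = |1 − D²|/(1 + D²) = |1 − 0.79032|/(1 + 0.79032) = 0.117

β ≈ 0.117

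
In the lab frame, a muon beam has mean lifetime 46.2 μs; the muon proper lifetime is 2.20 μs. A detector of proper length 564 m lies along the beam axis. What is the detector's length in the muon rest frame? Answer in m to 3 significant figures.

Time dilation ⇒ γ = Δt/τ₀ = 46.2/2.20 = 21.000
Length contraction: L = L₀/γ = 564/21.000 = 26.9 m

L ≈ 26.9 m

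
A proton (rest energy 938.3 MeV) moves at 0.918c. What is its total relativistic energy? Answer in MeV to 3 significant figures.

γ = 1/√(1 − 0.918²) = 2.5216
E = γm₀c² = 2.5216 × 938.3 MeV = 2370 MeV

E ≈ 2370 MeV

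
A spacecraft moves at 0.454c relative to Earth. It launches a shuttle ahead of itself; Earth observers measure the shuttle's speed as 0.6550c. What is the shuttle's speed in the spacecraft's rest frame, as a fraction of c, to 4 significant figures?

Inverse velocity addition: u' = (u − v)/(1 − uv/c²)
= (0.6550 − 0.454)/(1 − 0.6550×0.454) = 0.2010/0.702630 = 0.2861

u' ≈ 0.2861c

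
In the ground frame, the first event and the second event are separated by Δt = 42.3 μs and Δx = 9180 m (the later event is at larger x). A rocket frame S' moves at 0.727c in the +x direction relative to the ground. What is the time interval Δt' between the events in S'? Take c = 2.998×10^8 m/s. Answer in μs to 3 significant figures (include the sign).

γ = 1/√(1 − 0.727²) = 1.4564
Δt' = γ(Δt − vΔx/c²) = 1.4564 × (42.3 μs − 0.727×9180 m / (2.998×10^8 m/s))
= 1.4564 × (20.039 μs) = 29.2 μs

Δt' ≈ 29.2 μs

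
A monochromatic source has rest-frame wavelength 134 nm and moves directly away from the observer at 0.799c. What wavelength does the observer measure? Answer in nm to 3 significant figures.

λ_obs ≈ 401 nm

Relativistic Doppler: λ_obs = λ_src √((1+β)/(1−β))
= 134 × √(1.7990/0.20100) = 134 × 2.9917 = 401 nm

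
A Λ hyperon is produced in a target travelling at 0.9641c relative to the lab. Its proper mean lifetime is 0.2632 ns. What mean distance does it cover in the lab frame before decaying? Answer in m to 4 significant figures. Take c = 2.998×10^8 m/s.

γ = 1/√(1 − 0.9641²) = 3.76592
Dilated lifetime: Δt = γτ₀ = 3.76592 × 0.2632 ns = 0.991190 ns
d = vΔt = 0.9641c × 0.991190 ns = 2.89037×10^8 m/s × 9.91190×10^-10 s = 0.2865 m

d ≈ 0.2865 m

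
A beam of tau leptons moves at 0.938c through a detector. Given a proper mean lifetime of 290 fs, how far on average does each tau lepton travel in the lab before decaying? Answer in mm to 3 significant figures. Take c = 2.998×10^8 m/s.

d ≈ 0.235 mm

γ = 1/√(1 − 0.938²) = 2.8849
Dilated lifetime: Δt = γτ₀ = 2.8849 × 290 fs = 836.61 fs
d = vΔt = 0.938c × 836.61 fs = 2.8121×10^8 m/s × 8.3661×10^-13 s = 0.235 mm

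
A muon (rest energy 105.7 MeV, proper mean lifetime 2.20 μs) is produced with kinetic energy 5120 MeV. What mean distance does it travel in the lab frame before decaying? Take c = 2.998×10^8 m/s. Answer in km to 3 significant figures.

γ = 1 + K/(m₀c²) = 1 + 5120/105.7 = 49.439
β = √(1 − 1/γ²) = 0.99980
Dilated lifetime: γτ₀ = 49.439 × 2.20 μs = 108.77 μs
d = βc·γτ₀ = 0.99980 × (2.998×10^8 m/s) × 0.00010877 s = 32.6 km

d ≈ 32.6 km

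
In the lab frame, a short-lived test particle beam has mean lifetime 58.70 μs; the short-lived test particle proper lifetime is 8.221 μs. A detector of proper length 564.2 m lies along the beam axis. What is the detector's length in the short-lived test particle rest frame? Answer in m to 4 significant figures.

L ≈ 79.02 m

Time dilation ⇒ γ = Δt/τ₀ = 58.70/8.221 = 7.14025
Length contraction: L = L₀/γ = 564.2/7.14025 = 79.02 m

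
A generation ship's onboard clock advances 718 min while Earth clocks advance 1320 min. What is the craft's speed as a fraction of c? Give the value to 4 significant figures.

γ = Δt/τ₀ = 1320/718 = 1.83844
β = √(1 − 1/γ²) = √(1 − 1/1.83844²) = 0.8391

β ≈ 0.8391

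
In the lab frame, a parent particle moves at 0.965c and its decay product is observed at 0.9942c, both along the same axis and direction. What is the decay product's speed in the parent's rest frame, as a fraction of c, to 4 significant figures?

u' ≈ 0.7193c

Inverse velocity addition: u' = (u − v)/(1 − uv/c²)
= (0.9942 − 0.965)/(1 − 0.9942×0.965) = 0.02920/0.0405970 = 0.7193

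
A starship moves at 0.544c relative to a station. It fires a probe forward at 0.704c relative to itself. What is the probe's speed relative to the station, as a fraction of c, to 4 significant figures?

u ≈ 0.9024c

Relativistic velocity addition: u = (u' + v)/(1 + u'v/c²)
= (0.704 + 0.544)/(1 + 0.704×0.544) = 1.248/1.38298 = 0.9024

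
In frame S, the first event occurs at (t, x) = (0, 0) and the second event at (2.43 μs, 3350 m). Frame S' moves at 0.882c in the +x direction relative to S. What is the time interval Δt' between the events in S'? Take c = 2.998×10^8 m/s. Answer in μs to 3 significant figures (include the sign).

γ = 1/√(1 − 0.882²) = 2.1220
Δt' = γ(Δt − vΔx/c²) = 2.1220 × (2.43 μs − 0.882×3350 m / (2.998×10^8 m/s))
= 2.1220 × (-7.4256 μs) = -15.8 μs

Δt' ≈ -15.8 μs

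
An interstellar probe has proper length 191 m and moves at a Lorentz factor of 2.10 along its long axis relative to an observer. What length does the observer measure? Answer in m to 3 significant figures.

L ≈ 91.0 m

γ = 2.10 (given)
Length contraction: L = L₀/γ = 191/2.10 = 91.0 m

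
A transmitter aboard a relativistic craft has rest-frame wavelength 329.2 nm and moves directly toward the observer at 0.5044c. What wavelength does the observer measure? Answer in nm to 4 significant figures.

Relativistic Doppler: λ_obs = λ_src √((1−β)/(1+β))
= 329.2 × √(0.495600/1.50440) = 329.2 × 0.573963 = 188.9 nm

λ_obs ≈ 188.9 nm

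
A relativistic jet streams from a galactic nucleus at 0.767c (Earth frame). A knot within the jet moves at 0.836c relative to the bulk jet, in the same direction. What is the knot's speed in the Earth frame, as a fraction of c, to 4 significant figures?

Relativistic velocity addition: u = (u' + v)/(1 + u'v/c²)
= (0.836 + 0.767)/(1 + 0.836×0.767) = 1.603/1.64121 = 0.9767

u ≈ 0.9767c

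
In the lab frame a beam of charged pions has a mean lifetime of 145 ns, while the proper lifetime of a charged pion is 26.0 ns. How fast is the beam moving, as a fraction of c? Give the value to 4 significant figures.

β ≈ 0.9838

γ = Δt/τ₀ = 145/26.0 = 5.57692
β = √(1 − 1/γ²) = √(1 − 1/5.57692²) = 0.9838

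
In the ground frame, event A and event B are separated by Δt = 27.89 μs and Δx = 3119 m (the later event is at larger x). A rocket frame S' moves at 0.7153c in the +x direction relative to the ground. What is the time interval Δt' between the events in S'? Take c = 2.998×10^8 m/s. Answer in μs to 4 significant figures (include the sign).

Δt' ≈ 29.26 μs

γ = 1/√(1 − 0.7153²) = 1.43099
Δt' = γ(Δt − vΔx/c²) = 1.43099 × (27.89 μs − 0.7153×3119 m / (2.998×10^8 m/s))
= 1.43099 × (20.4483 μs) = 29.26 μs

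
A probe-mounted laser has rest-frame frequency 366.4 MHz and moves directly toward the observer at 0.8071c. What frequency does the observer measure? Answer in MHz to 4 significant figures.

Relativistic Doppler: f_obs = f_src √((1+β)/(1−β))
= 366.4 × √(1.80710/0.192900) = 366.4 × 3.06073 = 1121 MHz

f_obs ≈ 1121 MHz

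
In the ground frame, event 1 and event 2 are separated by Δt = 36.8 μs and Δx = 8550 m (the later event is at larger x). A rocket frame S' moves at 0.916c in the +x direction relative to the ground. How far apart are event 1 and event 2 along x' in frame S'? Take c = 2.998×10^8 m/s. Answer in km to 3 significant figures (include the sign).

γ = 1/√(1 − 0.916²) = 2.4927
Δx' = γ(Δx − vΔt) = 2.4927 × (8550 m − 0.916×(2.998×10^8 m/s)×36.8×10^-6 s)
= 2.4927 × (-1555.9 m) = -3.88 km

Δx' ≈ -3.88 km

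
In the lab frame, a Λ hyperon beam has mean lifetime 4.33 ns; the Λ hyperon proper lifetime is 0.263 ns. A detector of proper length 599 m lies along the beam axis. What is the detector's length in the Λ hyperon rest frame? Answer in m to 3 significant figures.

L ≈ 36.4 m

Time dilation ⇒ γ = Δt/τ₀ = 4.33/0.263 = 16.464
Length contraction: L = L₀/γ = 599/16.464 = 36.4 m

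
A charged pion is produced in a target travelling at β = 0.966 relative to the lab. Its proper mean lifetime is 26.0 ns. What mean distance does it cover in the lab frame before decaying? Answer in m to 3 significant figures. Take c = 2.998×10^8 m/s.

d ≈ 29.1 m

γ = 1/√(1 − 0.966²) = 3.8678
Dilated lifetime: Δt = γτ₀ = 3.8678 × 26.0 ns = 100.56 ns
d = vΔt = 0.966c × 100.56 ns = 2.8961×10^8 m/s × 1.0056×10^-7 s = 29.1 m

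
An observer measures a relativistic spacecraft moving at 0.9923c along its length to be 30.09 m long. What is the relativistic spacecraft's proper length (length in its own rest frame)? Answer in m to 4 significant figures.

L₀ ≈ 242.9 m

γ = 1/√(1 − 0.9923²) = 8.07379
L₀ = γL = 8.07379 × 30.09 = 242.9 m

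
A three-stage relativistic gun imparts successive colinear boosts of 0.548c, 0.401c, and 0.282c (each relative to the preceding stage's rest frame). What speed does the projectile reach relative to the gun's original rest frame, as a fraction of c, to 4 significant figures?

u ≈ 0.8693c

Compose boost 2: (0.401 + 0.548)/(1 + 0.401×0.548) = 0.9490/1.21975 = 0.778030
Compose boost 3: (0.282 + 0.778030)/(1 + 0.282×0.778030) = 1.06003/1.21940 = 0.8693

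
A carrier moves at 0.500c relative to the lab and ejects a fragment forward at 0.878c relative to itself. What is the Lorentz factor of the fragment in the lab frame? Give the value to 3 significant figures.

γ ≈ 3.47

u_lab = (0.878 + 0.500)/(1 + 0.878×0.500) = 1.378/1.43900 = 0.957609
γ = 1/√(1 − 0.957609²) = 3.47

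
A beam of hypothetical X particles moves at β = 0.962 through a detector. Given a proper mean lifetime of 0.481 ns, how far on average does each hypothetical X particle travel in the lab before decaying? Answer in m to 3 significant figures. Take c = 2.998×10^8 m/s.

d ≈ 0.508 m

γ = 1/√(1 − 0.962²) = 3.6623
Dilated lifetime: Δt = γτ₀ = 3.6623 × 0.481 ns = 1.7616 ns
d = vΔt = 0.962c × 1.7616 ns = 2.8841×10^8 m/s × 1.7616×10^-9 s = 0.508 m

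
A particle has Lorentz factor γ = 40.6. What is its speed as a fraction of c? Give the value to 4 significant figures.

β ≈ 0.9997

β = √(1 − 1/γ²) = √(1 − 1/40.6²) = √(0.999393) = 0.9997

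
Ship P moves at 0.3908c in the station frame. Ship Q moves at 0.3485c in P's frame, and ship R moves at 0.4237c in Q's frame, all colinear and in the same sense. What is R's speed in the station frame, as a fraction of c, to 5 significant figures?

u ≈ 0.84219c

Compose boost 2: (0.3485 + 0.3908)/(1 + 0.3485×0.3908) = 0.73930/1.136194 = 0.6506812
Compose boost 3: (0.4237 + 0.6506812)/(1 + 0.4237×0.6506812) = 1.074381/1.275694 = 0.84219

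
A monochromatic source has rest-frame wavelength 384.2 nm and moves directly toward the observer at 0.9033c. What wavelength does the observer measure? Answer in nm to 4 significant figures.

λ_obs ≈ 86.60 nm

Relativistic Doppler: λ_obs = λ_src √((1−β)/(1+β))
= 384.2 × √(0.0967000/1.90330) = 384.2 × 0.225403 = 86.60 nm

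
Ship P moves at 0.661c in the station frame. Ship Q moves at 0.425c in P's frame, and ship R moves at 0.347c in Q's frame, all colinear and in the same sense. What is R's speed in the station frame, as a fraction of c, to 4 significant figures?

u ≈ 0.9232c

Compose boost 2: (0.425 + 0.661)/(1 + 0.425×0.661) = 1.086/1.28092 = 0.847825
Compose boost 3: (0.347 + 0.847825)/(1 + 0.347×0.847825) = 1.19482/1.29420 = 0.9232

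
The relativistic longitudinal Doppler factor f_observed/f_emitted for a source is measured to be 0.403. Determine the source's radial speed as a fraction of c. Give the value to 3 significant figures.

β ≈ 0.721

f_obs/f_src = √((1−β)/(1+β)) = 0.403  ⇒  (1−β)/(1+β) = 0.16241
β = |1 − D²|/(1 + D²) = |1 − 0.16241|/(1 + 0.16241) = 0.721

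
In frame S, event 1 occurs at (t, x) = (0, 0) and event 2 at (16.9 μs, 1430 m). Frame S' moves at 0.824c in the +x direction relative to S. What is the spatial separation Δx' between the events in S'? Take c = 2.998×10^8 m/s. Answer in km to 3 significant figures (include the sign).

γ = 1/√(1 − 0.824²) = 1.7649
Δx' = γ(Δx − vΔt) = 1.7649 × (1430 m − 0.824×(2.998×10^8 m/s)×16.9×10^-6 s)
= 1.7649 × (-2744.9 m) = -4.84 km

Δx' ≈ -4.84 km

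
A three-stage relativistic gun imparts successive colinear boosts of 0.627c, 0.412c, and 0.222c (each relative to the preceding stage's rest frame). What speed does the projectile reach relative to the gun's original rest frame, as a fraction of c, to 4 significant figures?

Compose boost 2: (0.412 + 0.627)/(1 + 0.412×0.627) = 1.039/1.25832 = 0.825701
Compose boost 3: (0.222 + 0.825701)/(1 + 0.222×0.825701) = 1.04770/1.18331 = 0.8854

u ≈ 0.8854c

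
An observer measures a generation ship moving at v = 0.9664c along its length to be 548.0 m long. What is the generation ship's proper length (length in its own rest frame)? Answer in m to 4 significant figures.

γ = 1/√(1 − 0.9664²) = 3.89040
L₀ = γL = 3.89040 × 548.0 = 2132 m

L₀ ≈ 2132 m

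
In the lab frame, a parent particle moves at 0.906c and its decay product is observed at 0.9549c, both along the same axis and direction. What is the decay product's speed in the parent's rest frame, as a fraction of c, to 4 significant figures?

u' ≈ 0.3626c

Inverse velocity addition: u' = (u − v)/(1 − uv/c²)
= (0.9549 − 0.906)/(1 − 0.9549×0.906) = 0.04890/0.134861 = 0.3626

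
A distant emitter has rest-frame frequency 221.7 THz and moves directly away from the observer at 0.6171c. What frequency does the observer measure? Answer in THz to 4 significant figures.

Relativistic Doppler: f_obs = f_src √((1−β)/(1+β))
= 221.7 × √(0.382900/1.61710) = 221.7 × 0.486602 = 107.9 THz

f_obs ≈ 107.9 THz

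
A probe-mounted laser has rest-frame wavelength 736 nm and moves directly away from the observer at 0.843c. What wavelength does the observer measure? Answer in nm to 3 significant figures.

Relativistic Doppler: λ_obs = λ_src √((1+β)/(1−β))
= 736 × √(1.8430/0.15700) = 736 × 3.4262 = 2520 nm

λ_obs ≈ 2520 nm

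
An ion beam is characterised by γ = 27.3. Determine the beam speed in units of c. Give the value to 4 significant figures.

β = √(1 − 1/γ²) = √(1 − 1/27.3²) = √(0.998658) = 0.9993

β ≈ 0.9993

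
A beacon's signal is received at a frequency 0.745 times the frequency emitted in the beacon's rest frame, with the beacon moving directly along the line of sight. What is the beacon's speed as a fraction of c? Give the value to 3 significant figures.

f_obs/f_src = √((1−β)/(1+β)) = 0.745  ⇒  (1−β)/(1+β) = 0.55502
β = |1 − D²|/(1 + D²) = |1 − 0.55502|/(1 + 0.55502) = 0.286

β ≈ 0.286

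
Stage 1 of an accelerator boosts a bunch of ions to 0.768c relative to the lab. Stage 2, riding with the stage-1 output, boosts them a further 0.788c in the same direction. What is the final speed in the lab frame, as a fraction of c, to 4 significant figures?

Compose boost 2: (0.788 + 0.768)/(1 + 0.788×0.768) = 1.556/1.60518 = 0.9694

u ≈ 0.9694c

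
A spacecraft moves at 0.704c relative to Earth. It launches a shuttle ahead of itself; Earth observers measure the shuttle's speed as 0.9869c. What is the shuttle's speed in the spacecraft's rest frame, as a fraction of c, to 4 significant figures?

u' ≈ 0.9269c

Inverse velocity addition: u' = (u − v)/(1 − uv/c²)
= (0.9869 − 0.704)/(1 − 0.9869×0.704) = 0.2829/0.305222 = 0.9269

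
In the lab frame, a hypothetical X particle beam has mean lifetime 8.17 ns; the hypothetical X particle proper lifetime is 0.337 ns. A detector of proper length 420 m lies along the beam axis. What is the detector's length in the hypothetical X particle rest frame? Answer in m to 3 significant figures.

L ≈ 17.3 m

Time dilation ⇒ γ = Δt/τ₀ = 8.17/0.337 = 24.243
Length contraction: L = L₀/γ = 420/24.243 = 17.3 m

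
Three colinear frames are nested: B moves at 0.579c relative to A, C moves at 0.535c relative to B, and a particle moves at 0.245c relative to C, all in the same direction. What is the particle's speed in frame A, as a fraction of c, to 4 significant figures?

u ≈ 0.9066c

Compose boost 2: (0.535 + 0.579)/(1 + 0.535×0.579) = 1.114/1.30977 = 0.850534
Compose boost 3: (0.245 + 0.850534)/(1 + 0.245×0.850534) = 1.09553/1.20838 = 0.9066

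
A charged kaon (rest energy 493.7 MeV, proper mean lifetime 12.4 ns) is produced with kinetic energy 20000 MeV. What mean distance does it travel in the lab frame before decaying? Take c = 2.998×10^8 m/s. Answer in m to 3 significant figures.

d ≈ 154 m

γ = 1 + K/(m₀c²) = 1 + 20000/493.7 = 41.510
β = √(1 − 1/γ²) = 0.99971
Dilated lifetime: γτ₀ = 41.510 × 12.4 ns = 514.73 ns
d = βc·γτ₀ = 0.99971 × (2.998×10^8 m/s) × 5.1473×10^-7 s = 154 m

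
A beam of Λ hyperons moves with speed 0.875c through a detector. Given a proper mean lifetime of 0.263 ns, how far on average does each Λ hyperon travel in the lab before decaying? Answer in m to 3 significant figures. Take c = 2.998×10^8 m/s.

d ≈ 0.143 m

γ = 1/√(1 − 0.875²) = 2.0656
Dilated lifetime: Δt = γτ₀ = 2.0656 × 0.263 ns = 0.54325 ns
d = vΔt = 0.875c × 0.54325 ns = 2.6232×10^8 m/s × 5.4325×10^-10 s = 0.143 m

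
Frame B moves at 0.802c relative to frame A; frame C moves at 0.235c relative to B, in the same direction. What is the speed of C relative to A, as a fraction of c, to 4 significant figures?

u ≈ 0.8726c

Compose boost 2: (0.235 + 0.802)/(1 + 0.235×0.802) = 1.037/1.18847 = 0.8726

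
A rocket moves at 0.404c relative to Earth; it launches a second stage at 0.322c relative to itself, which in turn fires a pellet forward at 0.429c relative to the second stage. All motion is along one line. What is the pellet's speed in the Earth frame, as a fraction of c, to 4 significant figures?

Compose boost 2: (0.322 + 0.404)/(1 + 0.322×0.404) = 0.7260/1.13009 = 0.642428
Compose boost 3: (0.429 + 0.642428)/(1 + 0.429×0.642428) = 1.07143/1.27560 = 0.8399

u ≈ 0.8399c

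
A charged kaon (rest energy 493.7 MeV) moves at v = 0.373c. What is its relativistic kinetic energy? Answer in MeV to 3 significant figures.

K ≈ 38.4 MeV

γ = 1/√(1 − 0.373²) = 1.0778
K = (γ − 1)m₀c² = (1.0778 − 1) × 493.7 MeV = 0.077782 × 493.7 MeV = 38.4 MeV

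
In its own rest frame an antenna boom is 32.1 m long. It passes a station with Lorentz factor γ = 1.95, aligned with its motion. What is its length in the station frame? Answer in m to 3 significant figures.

L ≈ 16.5 m

γ = 1.95 (given)
Length contraction: L = L₀/γ = 32.1/1.95 = 16.5 m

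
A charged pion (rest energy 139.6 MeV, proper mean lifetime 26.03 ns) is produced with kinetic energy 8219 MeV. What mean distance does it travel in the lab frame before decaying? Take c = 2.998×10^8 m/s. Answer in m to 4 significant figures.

d ≈ 467.2 m

γ = 1 + K/(m₀c²) = 1 + 8219/139.6 = 59.8754
β = √(1 − 1/γ²) = 0.999861
Dilated lifetime: γτ₀ = 59.8754 × 26.03 ns = 1558.56 ns
d = βc·γτ₀ = 0.999861 × (2.998×10^8 m/s) × 1.55856×10^-6 s = 467.2 m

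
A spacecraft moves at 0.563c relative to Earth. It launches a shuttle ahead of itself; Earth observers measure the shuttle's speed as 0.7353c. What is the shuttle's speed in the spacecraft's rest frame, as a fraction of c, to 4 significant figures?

Inverse velocity addition: u' = (u − v)/(1 − uv/c²)
= (0.7353 − 0.563)/(1 − 0.7353×0.563) = 0.1723/0.586026 = 0.2940

u' ≈ 0.2940c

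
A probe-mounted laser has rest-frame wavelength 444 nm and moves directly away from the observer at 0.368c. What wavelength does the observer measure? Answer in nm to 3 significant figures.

λ_obs ≈ 653 nm

Relativistic Doppler: λ_obs = λ_src √((1+β)/(1−β))
= 444 × √(1.3680/0.63200) = 444 × 1.4712 = 653 nm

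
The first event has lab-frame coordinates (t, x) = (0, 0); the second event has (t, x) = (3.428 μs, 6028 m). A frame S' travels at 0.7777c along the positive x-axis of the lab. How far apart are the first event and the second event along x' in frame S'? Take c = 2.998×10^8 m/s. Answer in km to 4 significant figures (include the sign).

Δx' ≈ 8.318 km

γ = 1/√(1 − 0.7777²) = 1.59075
Δx' = γ(Δx − vΔt) = 1.59075 × (6028 m − 0.7777×(2.998×10^8 m/s)×3.428×10^-6 s)
= 1.59075 × (5228.75 m) = 8.318 km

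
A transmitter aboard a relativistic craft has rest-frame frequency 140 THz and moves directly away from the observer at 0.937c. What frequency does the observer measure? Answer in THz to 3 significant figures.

f_obs ≈ 25.2 THz

Relativistic Doppler: f_obs = f_src √((1−β)/(1+β))
= 140 × √(0.063000/1.9370) = 140 × 0.18035 = 25.2 THz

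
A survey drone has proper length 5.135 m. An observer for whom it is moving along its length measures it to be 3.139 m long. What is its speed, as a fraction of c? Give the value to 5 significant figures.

β ≈ 0.79140

γ = L₀/L = 5.135/3.139 = 1.635871
β = √(1 − 1/γ²) = 0.79140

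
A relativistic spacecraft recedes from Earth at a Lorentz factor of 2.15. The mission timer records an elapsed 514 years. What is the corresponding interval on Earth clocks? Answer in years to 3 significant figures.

Δt ≈ 1110 years

γ = 2.15 (given)
Time dilation: Δt = γτ₀ = 2.15 × 514 years = 1110 years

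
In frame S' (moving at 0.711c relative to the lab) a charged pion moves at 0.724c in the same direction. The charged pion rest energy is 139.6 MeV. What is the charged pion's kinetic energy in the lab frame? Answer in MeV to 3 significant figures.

K ≈ 296 MeV

u_lab = (0.724 + 0.711)/(1 + 0.724×0.711) = 0.947342
γ = 1/√(1 − 0.947342²) = 3.1228
K = (γ − 1)m₀c² = (3.1228 − 1) × 139.6 = 2.1228 × 139.6 = 296 MeV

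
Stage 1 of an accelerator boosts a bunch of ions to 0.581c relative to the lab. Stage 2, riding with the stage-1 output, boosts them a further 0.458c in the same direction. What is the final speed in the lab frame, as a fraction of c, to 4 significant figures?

Compose boost 2: (0.458 + 0.581)/(1 + 0.458×0.581) = 1.039/1.26610 = 0.8206

u ≈ 0.8206c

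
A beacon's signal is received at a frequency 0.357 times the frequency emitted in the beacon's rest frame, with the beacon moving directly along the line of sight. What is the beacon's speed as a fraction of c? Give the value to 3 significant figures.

β ≈ 0.774

f_obs/f_src = √((1−β)/(1+β)) = 0.357  ⇒  (1−β)/(1+β) = 0.12745
β = |1 − D²|/(1 + D²) = |1 − 0.12745|/(1 + 0.12745) = 0.774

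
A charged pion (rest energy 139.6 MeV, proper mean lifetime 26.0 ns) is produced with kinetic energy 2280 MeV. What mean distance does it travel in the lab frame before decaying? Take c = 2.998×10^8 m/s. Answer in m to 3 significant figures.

d ≈ 135 m

γ = 1 + K/(m₀c²) = 1 + 2280/139.6 = 17.332
β = √(1 − 1/γ²) = 0.99833
Dilated lifetime: γτ₀ = 17.332 × 26.0 ns = 450.64 ns
d = βc·γτ₀ = 0.99833 × (2.998×10^8 m/s) × 4.5064×10^-7 s = 135 m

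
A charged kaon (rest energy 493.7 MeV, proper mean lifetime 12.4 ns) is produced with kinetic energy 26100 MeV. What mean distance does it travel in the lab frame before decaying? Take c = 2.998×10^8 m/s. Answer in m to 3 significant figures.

γ = 1 + K/(m₀c²) = 1 + 26100/493.7 = 53.866
β = √(1 − 1/γ²) = 0.99983
Dilated lifetime: γτ₀ = 53.866 × 12.4 ns = 667.94 ns
d = βc·γτ₀ = 0.99983 × (2.998×10^8 m/s) × 6.6794×10^-7 s = 200 m

d ≈ 200 m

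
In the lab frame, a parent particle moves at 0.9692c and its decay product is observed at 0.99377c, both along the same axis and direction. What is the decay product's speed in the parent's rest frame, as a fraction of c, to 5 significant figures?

u' ≈ 0.66697c

Inverse velocity addition: u' = (u − v)/(1 − uv/c²)
= (0.99377 − 0.9692)/(1 − 0.99377×0.9692) = 0.024570/0.03683812 = 0.66697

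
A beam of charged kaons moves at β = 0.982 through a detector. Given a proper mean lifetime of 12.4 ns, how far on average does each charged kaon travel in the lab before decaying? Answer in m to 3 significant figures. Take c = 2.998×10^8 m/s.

d ≈ 19.3 m

γ = 1/√(1 − 0.982²) = 5.2943
Dilated lifetime: Δt = γτ₀ = 5.2943 × 12.4 ns = 65.650 ns
d = vΔt = 0.982c × 65.650 ns = 2.9440×10^8 m/s × 6.5650×10^-8 s = 19.3 m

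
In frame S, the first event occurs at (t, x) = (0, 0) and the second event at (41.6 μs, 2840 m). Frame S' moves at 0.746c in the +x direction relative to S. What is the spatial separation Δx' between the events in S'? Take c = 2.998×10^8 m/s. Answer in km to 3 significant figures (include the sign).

Δx' ≈ -9.71 km

γ = 1/√(1 − 0.746²) = 1.5016
Δx' = γ(Δx − vΔt) = 1.5016 × (2840 m − 0.746×(2.998×10^8 m/s)×41.6×10^-6 s)
= 1.5016 × (-6463.9 m) = -9.71 km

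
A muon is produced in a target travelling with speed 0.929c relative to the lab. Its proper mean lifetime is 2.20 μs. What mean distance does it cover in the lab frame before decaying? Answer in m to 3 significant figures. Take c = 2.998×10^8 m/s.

d ≈ 1660 m

γ = 1/√(1 − 0.929²) = 2.7021
Dilated lifetime: Δt = γτ₀ = 2.7021 × 2.20 μs = 5.9447 μs
d = vΔt = 0.929c × 5.9447 μs = 2.7851×10^8 m/s × 5.9447×10^-6 s = 1660 m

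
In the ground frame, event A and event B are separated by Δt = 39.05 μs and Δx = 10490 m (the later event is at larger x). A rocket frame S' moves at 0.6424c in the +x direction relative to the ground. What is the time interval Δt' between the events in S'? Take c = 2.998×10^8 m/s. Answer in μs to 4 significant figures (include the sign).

Δt' ≈ 21.62 μs

γ = 1/√(1 − 0.6424²) = 1.30485
Δt' = γ(Δt − vΔx/c²) = 1.30485 × (39.05 μs − 0.6424×10490 m / (2.998×10^8 m/s))
= 1.30485 × (16.5724 μs) = 21.62 μs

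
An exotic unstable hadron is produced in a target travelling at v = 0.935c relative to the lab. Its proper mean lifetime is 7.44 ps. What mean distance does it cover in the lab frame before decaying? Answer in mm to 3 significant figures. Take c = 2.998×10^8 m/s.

d ≈ 5.88 mm

γ = 1/√(1 − 0.935²) = 2.8197
Dilated lifetime: Δt = γτ₀ = 2.8197 × 7.44 ps = 20.979 ps
d = vΔt = 0.935c × 20.979 ps = 2.8031×10^8 m/s × 2.0979×10^-11 s = 5.88 mm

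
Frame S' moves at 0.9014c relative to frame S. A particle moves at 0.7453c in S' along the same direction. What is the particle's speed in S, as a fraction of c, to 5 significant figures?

Relativistic velocity addition: u = (u' + v)/(1 + u'v/c²)
= (0.7453 + 0.9014)/(1 + 0.7453×0.9014) = 1.6467/1.671813 = 0.98498

u ≈ 0.98498c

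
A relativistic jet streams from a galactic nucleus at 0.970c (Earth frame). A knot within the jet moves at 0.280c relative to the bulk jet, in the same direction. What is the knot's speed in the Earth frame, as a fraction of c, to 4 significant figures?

u ≈ 0.9830c

Relativistic velocity addition: u = (u' + v)/(1 + u'v/c²)
= (0.280 + 0.970)/(1 + 0.280×0.970) = 1.250/1.27160 = 0.9830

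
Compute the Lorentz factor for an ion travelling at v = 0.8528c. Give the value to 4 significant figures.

γ = 1/√(1 − β²) = 1/√(1 − 0.8528²) = 1/√(0.272732) = 1.915

γ ≈ 1.915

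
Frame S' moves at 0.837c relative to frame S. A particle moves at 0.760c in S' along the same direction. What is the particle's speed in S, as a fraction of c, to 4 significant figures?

Relativistic velocity addition: u = (u' + v)/(1 + u'v/c²)
= (0.760 + 0.837)/(1 + 0.760×0.837) = 1.597/1.63612 = 0.9761

u ≈ 0.9761c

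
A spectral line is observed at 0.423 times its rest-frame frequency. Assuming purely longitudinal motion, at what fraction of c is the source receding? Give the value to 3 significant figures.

f_obs/f_src = √((1−β)/(1+β)) = 0.423  ⇒  (1−β)/(1+β) = 0.17893
β = |1 − D²|/(1 + D²) = |1 − 0.17893|/(1 + 0.17893) = 0.696

β ≈ 0.696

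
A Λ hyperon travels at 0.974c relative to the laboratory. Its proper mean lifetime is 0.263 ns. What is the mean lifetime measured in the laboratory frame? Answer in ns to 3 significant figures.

γ = 1/√(1 − 0.974²) = 4.4141
Time dilation: Δt = γτ₀ = 4.4141 × 0.263 ns = 1.16 ns

Δt ≈ 1.16 ns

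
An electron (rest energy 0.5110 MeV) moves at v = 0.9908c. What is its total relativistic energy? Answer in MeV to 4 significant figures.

E ≈ 3.776 MeV

γ = 1/√(1 − 0.9908²) = 7.38911
E = γm₀c² = 7.38911 × 0.5110 MeV = 3.776 MeV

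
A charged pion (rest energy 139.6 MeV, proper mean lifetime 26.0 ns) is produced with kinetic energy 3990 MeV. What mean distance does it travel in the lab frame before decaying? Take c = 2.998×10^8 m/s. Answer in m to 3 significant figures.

γ = 1 + K/(m₀c²) = 1 + 3990/139.6 = 29.582
β = √(1 − 1/γ²) = 0.99943
Dilated lifetime: γτ₀ = 29.582 × 26.0 ns = 769.12 ns
d = βc·γτ₀ = 0.99943 × (2.998×10^8 m/s) × 7.6912×10^-7 s = 230 m

d ≈ 230 m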